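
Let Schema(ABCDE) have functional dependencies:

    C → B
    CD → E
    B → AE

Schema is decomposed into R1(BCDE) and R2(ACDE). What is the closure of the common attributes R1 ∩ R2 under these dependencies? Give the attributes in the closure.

R1 ∩ R2 = {CDE}.
C → B applies, adding B
B → AE applies, adding A
Closure: {ABCDE}.

ABCDE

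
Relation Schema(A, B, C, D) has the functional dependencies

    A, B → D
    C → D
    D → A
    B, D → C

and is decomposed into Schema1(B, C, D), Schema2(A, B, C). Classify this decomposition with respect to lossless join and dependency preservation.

Lossless test: (B, C)⁺ = {A, B, C, D}, which contains all of one fragment — lossless.
Dependency preservation: the restricted closure of {D} across the fragments never reaches {A}, so D → A cannot be enforced without a join — not preserved.

lossless but not dependency-preserving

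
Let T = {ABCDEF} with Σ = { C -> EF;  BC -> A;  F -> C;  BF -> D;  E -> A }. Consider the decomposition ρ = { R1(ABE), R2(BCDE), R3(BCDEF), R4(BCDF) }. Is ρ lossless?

Yes

Chase test. Columns are ABCDEF; row i has aⱼ where attribute j ∈ Ri, else bᵢⱼ.
Initial tableau (one row per fragment):
  row 1: a1 a2 b13 b14 a5 b16
  row 2: b21 a2 a3 a4 a5 b26
  row 3: b31 a2 a3 a4 a5 a6
  row 4: b41 a2 a3 a4 b45 a6
Rows 2 and 3 agree on C; apply C→EF and equate their EF entries.
Rows 2 and 4 agree on C; apply C→EF and equate their EF entries.
Rows 2 and 3 agree on BC; apply BC→A and equate their A entries.
Rows 2 and 4 agree on BC; apply BC→A and equate their A entries.
Rows 1 and 2 agree on E; apply E→A and equate their A entries.
Row 2 is now all distinguished symbols — the join is lossless.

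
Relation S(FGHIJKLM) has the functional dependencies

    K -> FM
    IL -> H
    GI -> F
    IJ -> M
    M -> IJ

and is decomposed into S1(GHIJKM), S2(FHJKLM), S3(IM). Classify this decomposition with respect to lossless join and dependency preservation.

lossy and not dependency-preserving

Lossless test (chase): Rows 1 and 2 agree on K; apply K→FM and equate their FM entries. Rows 1 and 2 agree on M; apply M→IJ and equate their IJ entries. Rows 1 and 3 agree on M; apply M→IJ and equate their IJ entries. No row becomes fully distinguished — the join is lossy.
Dependency preservation: the restricted closure of {IL} across the fragments never reaches {H}, so IL → H cannot be enforced without a join — not preserved.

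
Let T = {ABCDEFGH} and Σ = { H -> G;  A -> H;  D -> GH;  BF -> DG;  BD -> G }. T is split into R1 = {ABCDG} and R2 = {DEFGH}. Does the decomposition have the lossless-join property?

No

Common attributes: R1 ∩ R2 = {DG}.
Closure of {DG}: D → GH applies, adding H. So (DG)⁺ = {DGH}.
The closure contains neither all of R1 = {ABCDG} nor all of R2 = {DEFGH}, so the common attributes are not a superkey of either fragment. The join is lossy.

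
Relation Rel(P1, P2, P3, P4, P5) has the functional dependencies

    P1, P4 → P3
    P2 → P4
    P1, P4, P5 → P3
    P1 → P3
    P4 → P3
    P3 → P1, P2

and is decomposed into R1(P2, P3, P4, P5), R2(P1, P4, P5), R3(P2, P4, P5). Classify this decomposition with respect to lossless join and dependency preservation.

lossless and dependency-preserving

Lossless test (chase): Rows 1 and 2 agree on P4; apply P4→P3 and equate their P3 entries. Rows 1 and 3 agree on P4; apply P4→P3 and equate their P3 entries. Rows 1 and 2 agree on P3; apply P3→P1, P2 and equate their P1, P2 entries. Rows 1 and 3 agree on P3; apply P3→P1, P2 and equate their P1, P2 entries. Row 1 is now all distinguished symbols — the join is lossless.
Dependency preservation: P1, P4 → P3; P1, P4, P5 → P3; P1 → P3; P3 → P1, P2 are not contained in any single fragment, but the restricted closure of each left-hand side across the fragments still reaches the right-hand side; the remaining FDs each lie inside some fragment. All dependencies are preserved.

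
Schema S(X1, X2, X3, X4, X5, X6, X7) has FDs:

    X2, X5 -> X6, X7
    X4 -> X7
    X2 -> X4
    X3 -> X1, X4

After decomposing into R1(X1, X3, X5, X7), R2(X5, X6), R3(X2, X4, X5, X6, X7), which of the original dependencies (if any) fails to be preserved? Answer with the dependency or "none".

X3 -> X1, X4

Check X3 → X1, X4: no single fragment contains all of {X1, X3, X4}, and the restricted closure of {X3} across the fragments never reaches {X1, X4}.
X2, X5 → X6, X7 is preserved.
X4 → X7 is preserved.
X2 → X4 is preserved.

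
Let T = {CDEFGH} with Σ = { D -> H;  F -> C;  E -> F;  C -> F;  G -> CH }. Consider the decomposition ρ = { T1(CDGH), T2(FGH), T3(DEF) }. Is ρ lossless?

No

Chase test. Columns are CDEFGH; row i has aⱼ where attribute j ∈ Ti, else bᵢⱼ.
Initial tableau (one row per fragment):
  row 1: a1 a2 b13 b14 a5 a6
  row 2: b21 b22 b23 a4 a5 a6
  row 3: b31 a2 a3 a4 b35 b36
Rows 1 and 3 agree on D; apply D→H and equate their H entries.
Rows 2 and 3 agree on F; apply F→C and equate their C entries.
Rows 1 and 2 agree on G; apply G→CH and equate their CH entries.
Rows 1 and 2 agree on C; apply C→F and equate their F entries.
No row becomes fully distinguished — the join is lossy.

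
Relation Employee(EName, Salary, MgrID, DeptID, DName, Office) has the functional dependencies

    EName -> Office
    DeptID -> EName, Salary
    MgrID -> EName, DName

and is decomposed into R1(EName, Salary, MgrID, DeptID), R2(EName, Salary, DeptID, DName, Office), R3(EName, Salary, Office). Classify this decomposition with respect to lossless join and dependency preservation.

lossy and not dependency-preserving

Lossless test (chase): Rows 1 and 2 agree on EName; apply EName→Office and equate their Office entries. No row becomes fully distinguished — the join is lossy.
Dependency preservation: the restricted closure of {MgrID} across the fragments never reaches {EName, DName}, so MgrID → EName, DName cannot be enforced without a join — not preserved.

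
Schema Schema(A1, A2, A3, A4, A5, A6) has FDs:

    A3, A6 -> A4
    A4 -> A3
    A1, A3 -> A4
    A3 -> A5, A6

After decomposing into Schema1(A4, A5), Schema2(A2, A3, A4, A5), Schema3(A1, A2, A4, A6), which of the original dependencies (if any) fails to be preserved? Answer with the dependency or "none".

A3, A6 → A4: restricted closure across fragments reaches A4.
A4 → A3 lies within Schema2.
A1, A3 → A4: restricted closure across fragments reaches A4.
A3 → A5, A6: restricted closure across fragments reaches A5, A6.
Every dependency is enforceable on the fragments, so the decomposition is dependency-preserving.

none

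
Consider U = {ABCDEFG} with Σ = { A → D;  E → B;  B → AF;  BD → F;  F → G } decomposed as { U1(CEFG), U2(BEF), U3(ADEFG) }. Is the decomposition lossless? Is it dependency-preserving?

lossless but not dependency-preserving

Lossless test (chase): Rows 1 and 2 agree on E; apply E→B and equate their B entries. Rows 1 and 3 agree on E; apply E→B and equate their B entries. Rows 1 and 2 agree on B; apply B→AF and equate their AF entries. Rows 1 and 3 agree on B; apply B→AF and equate their AF entries. Rows 1 and 2 agree on F; apply F→G and equate their G entries. Rows 1 and 2 agree on A; apply A→D and equate their D entries. Rows 1 and 3 agree on A; apply A→D and equate their D entries. Row 1 is now all distinguished symbols — the join is lossless.
Dependency preservation: the restricted closure of {B} across the fragments never reaches {AF}, so B → AF cannot be enforced without a join — not preserved.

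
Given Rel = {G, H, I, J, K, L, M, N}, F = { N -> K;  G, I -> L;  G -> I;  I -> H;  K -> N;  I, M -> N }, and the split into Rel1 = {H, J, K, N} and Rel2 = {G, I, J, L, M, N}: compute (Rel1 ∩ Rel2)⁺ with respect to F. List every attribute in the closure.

Rel1 ∩ Rel2 = {J, N}.
N → K applies, adding K
Closure: {J, K, N}.

J, K, N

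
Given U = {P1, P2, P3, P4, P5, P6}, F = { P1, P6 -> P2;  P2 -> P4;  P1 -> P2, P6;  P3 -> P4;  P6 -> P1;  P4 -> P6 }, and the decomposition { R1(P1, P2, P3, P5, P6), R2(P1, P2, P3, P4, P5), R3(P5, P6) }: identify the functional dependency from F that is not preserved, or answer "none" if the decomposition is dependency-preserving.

P1, P6 → P2 lies within R1.
P2 → P4 lies within R2.
P1 → P2, P6 lies within R1.
P3 → P4 lies within R2.
P6 → P1 lies within R1.
P4 → P6: restricted closure across fragments reaches P6.
Every dependency is enforceable on the fragments, so the decomposition is dependency-preserving.

none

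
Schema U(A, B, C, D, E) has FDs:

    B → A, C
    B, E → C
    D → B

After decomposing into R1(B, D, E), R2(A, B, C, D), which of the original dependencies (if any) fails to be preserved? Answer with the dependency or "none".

none

B → A, C lies within R2.
B, E → C: restricted closure across fragments reaches C.
D → B lies within R1.
Every dependency is enforceable on the fragments, so the decomposition is dependency-preserving.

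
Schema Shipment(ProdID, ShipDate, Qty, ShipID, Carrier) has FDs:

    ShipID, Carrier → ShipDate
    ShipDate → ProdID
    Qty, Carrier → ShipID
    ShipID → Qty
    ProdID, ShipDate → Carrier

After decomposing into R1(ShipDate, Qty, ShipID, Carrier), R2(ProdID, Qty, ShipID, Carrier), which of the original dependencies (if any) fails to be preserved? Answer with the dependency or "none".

Check ShipDate → ProdID: no single fragment contains all of {ProdID, ShipDate}, and the restricted closure of {ShipDate} across the fragments never reaches {ProdID}.
ShipID, Carrier → ShipDate is preserved.
Qty, Carrier → ShipID is preserved.
ShipID → Qty is preserved.
ProdID, ShipDate → Carrier is preserved.

ShipDate → ProdID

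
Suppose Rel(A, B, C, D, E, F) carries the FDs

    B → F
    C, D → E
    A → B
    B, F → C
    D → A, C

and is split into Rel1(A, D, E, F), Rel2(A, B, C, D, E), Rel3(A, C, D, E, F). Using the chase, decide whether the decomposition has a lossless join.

Chase test. Columns are A, B, C, D, E, F; row i has aⱼ where attribute j ∈ Reli, else bᵢⱼ.
Initial tableau (one row per fragment):
  row 1: a1 b12 b13 a4 a5 a6
  row 2: a1 a2 a3 a4 a5 b26
  row 3: a1 b32 a3 a4 a5 a6
Rows 1 and 2 agree on A; apply A→B and equate their B entries.
Rows 1 and 3 agree on A; apply A→B and equate their B entries.
Rows 1 and 3 agree on B, F; apply B, F→C and equate their C entries.
Rows 1 and 2 agree on B; apply B→F and equate their F entries.
Row 1 is now all distinguished symbols — the join is lossless.

Yes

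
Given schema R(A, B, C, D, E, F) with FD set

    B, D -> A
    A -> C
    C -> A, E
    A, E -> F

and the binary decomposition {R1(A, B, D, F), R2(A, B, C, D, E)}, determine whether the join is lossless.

Yes

Common attributes: R1 ∩ R2 = {A, B, D}.
Closure of {A, B, D}: A → C applies, adding C; C → A, E applies, adding E; A, E → F applies, adding F. So (A, B, D)⁺ = {A, B, C, D, E, F}.
This closure contains every attribute of R1, so R1 ∩ R2 → R1. The join is lossless.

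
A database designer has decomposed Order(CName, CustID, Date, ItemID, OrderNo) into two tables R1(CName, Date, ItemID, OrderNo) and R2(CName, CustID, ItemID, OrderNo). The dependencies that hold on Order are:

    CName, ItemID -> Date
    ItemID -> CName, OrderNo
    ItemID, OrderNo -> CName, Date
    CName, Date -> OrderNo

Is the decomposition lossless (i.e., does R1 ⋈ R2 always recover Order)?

Yes

Common attributes: R1 ∩ R2 = {CName, ItemID, OrderNo}.
Closure of {CName, ItemID, OrderNo}: CName, ItemID → Date applies, adding Date. So (CName, ItemID, OrderNo)⁺ = {CName, Date, ItemID, OrderNo}.
This closure contains every attribute of R1, so R1 ∩ R2 → R1. The join is lossless.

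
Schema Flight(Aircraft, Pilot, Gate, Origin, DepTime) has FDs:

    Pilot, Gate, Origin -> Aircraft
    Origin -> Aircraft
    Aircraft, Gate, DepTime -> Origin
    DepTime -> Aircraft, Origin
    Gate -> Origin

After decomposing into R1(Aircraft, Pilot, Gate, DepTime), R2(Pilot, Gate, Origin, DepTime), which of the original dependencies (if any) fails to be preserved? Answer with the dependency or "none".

Origin -> Aircraft

Check Origin → Aircraft: no single fragment contains all of {Aircraft, Origin}, and the restricted closure of {Origin} across the fragments never reaches {Aircraft}.
Pilot, Gate, Origin → Aircraft is preserved.
Aircraft, Gate, DepTime → Origin is preserved.
DepTime → Aircraft, Origin is preserved.
Gate → Origin is preserved.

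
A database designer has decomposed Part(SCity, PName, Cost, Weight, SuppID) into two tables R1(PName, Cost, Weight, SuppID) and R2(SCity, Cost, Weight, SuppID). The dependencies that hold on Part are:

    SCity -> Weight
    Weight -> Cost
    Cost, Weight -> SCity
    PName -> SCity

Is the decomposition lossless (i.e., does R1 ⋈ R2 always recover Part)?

Common attributes: R1 ∩ R2 = {Cost, Weight, SuppID}.
Closure of {Cost, Weight, SuppID}: Cost, Weight → SCity applies, adding SCity. So (Cost, Weight, SuppID)⁺ = {SCity, Cost, Weight, SuppID}.
This closure contains every attribute of R2, so R1 ∩ R2 → R2. The join is lossless.

Yes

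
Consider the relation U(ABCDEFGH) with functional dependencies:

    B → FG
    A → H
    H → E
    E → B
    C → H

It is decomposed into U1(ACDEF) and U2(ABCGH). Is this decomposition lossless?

Common attributes: U1 ∩ U2 = {AC}.
Closure of {AC}: A → H applies, adding H; H → E applies, adding E; E → B applies, adding B; B → FG applies, adding FG. So (AC)⁺ = {ABCEFGH}.
This closure contains every attribute of U2, so U1 ∩ U2 → U2. The join is lossless.

Yes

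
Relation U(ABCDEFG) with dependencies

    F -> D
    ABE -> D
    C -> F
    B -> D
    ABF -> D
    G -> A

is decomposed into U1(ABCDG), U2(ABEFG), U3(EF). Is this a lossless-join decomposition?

No

Chase test. Columns are ABCDEFG; row i has aⱼ where attribute j ∈ Ui, else bᵢⱼ.
Initial tableau (one row per fragment):
  row 1: a1 a2 a3 a4 b15 b16 a7
  row 2: a1 a2 b23 b24 a5 a6 a7
  row 3: b31 b32 b33 b34 a5 a6 b37
Rows 2 and 3 agree on F; apply F→D and equate their D entries.
Rows 1 and 2 agree on B; apply B→D and equate their D entries.
No row becomes fully distinguished — the join is lossy.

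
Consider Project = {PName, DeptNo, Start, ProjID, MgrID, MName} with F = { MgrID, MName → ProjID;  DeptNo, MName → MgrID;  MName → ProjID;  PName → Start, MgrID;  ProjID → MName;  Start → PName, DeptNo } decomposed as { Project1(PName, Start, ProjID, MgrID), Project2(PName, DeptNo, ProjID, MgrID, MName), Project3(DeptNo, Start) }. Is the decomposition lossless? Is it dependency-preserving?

Lossless test (chase): Rows 1 and 2 agree on PName; apply PName→Start, MgrID and equate their Start, MgrID entries. Rows 1 and 2 agree on ProjID; apply ProjID→MName and equate their MName entries. Rows 1 and 2 agree on Start; apply Start→PName, DeptNo and equate their PName, DeptNo entries. Rows 1 and 3 agree on Start; apply Start→PName, DeptNo and equate their PName, DeptNo entries. Rows 1 and 3 agree on PName; apply PName→Start, MgrID and equate their Start, MgrID entries. Row 1 is now all distinguished symbols — the join is lossless.
Dependency preservation: Start → PName, DeptNo is not contained in any single fragment, but the restricted closure of its left-hand side across the fragments still reaches the right-hand side; the remaining FDs each lie inside some fragment. All dependencies are preserved.

lossless and dependency-preserving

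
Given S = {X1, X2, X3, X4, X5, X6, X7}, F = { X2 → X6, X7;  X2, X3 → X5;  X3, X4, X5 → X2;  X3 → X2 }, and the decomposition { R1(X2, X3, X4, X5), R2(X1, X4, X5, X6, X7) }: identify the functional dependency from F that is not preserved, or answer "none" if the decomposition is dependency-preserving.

Check X2 → X6, X7: no single fragment contains all of {X2, X6, X7}, and the restricted closure of {X2} across the fragments never reaches {X6, X7}.
X2, X3 → X5 is preserved.
X3, X4, X5 → X2 is preserved.
X3 → X2 is preserved.

X2 → X6, X7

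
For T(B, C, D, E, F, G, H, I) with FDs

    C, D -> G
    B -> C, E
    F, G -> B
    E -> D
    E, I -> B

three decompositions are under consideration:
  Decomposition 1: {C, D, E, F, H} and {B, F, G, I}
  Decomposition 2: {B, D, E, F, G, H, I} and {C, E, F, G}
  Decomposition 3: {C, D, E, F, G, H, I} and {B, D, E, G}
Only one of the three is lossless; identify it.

Decomposition 1: common = {F}, closure = {F} → lossy.
Decomposition 2: common = {E, F, G}, closure = {B, C, D, E, F, G} → lossless.
Decomposition 3: common = {D, E, G}, closure = {D, E, G} → lossy.

Decomposition 2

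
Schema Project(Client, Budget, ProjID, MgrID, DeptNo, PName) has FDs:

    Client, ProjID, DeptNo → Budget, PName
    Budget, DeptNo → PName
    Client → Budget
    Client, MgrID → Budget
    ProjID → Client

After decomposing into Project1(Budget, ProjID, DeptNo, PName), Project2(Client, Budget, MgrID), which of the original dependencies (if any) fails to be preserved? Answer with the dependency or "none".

ProjID → Client

Check ProjID → Client: no single fragment contains all of {Client, ProjID}, and the restricted closure of {ProjID} across the fragments never reaches {Client}.
Client, ProjID, DeptNo → Budget, PName is preserved.
Budget, DeptNo → PName is preserved.
Client → Budget is preserved.
Client, MgrID → Budget is preserved.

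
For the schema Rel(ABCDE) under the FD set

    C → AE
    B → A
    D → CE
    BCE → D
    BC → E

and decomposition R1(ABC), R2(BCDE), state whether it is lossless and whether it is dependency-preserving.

lossless and dependency-preserving

Lossless test: (BC)⁺ = {ABCDE}, which contains all of one fragment — lossless.
Dependency preservation: C → AE is not contained in any single fragment, but the restricted closure of its left-hand side across the fragments still reaches the right-hand side; the remaining FDs each lie inside some fragment. All dependencies are preserved.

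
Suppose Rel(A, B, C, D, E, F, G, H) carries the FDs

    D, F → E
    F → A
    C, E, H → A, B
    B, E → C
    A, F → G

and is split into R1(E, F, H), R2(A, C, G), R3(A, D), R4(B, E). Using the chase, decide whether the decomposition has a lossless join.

No

Chase test. Columns are A, B, C, D, E, F, G, H; row i has aⱼ where attribute j ∈ Ri, else bᵢⱼ.
Initial tableau (one row per fragment):
  row 1: b11 b12 b13 b14 a5 a6 b17 a8
  row 2: a1 b22 a3 b24 b25 b26 a7 b28
  row 3: a1 b32 b33 a4 b35 b36 b37 b38
  row 4: b41 a2 b43 b44 a5 b46 b47 b48
No row becomes fully distinguished — the join is lossy.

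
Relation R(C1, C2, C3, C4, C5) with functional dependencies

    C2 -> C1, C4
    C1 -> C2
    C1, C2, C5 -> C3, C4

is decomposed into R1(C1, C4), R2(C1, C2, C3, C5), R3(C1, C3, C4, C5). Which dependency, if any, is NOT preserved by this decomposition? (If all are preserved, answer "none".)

C2 → C1, C4: restricted closure across fragments reaches C1, C4.
C1 → C2 lies within R2.
C1, C2, C5 → C3, C4: restricted closure across fragments reaches C3, C4.
Every dependency is enforceable on the fragments, so the decomposition is dependency-preserving.

none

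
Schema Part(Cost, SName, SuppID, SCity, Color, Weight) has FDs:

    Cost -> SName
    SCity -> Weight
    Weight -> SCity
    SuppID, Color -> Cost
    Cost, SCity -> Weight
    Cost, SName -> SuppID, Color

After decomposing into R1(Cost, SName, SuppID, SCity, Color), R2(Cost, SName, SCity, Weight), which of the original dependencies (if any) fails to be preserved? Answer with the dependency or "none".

Cost → SName lies within R1.
SCity → Weight lies within R2.
Weight → SCity lies within R2.
SuppID, Color → Cost lies within R1.
Cost, SCity → Weight lies within R2.
Cost, SName → SuppID, Color lies within R1.
Every dependency is enforceable on the fragments, so the decomposition is dependency-preserving.

none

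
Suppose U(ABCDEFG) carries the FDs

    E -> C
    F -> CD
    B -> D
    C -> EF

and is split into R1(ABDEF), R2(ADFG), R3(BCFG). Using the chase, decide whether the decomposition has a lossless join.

No

Chase test. Columns are ABCDEFG; row i has aⱼ where attribute j ∈ Ri, else bᵢⱼ.
Initial tableau (one row per fragment):
  row 1: a1 a2 b13 a4 a5 a6 b17
  row 2: a1 b22 b23 a4 b25 a6 a7
  row 3: b31 a2 a3 b34 b35 a6 a7
Rows 1 and 2 agree on F; apply F→CD and equate their CD entries.
Rows 1 and 3 agree on F; apply F→CD and equate their CD entries.
Rows 1 and 2 agree on C; apply C→EF and equate their EF entries.
Rows 1 and 3 agree on C; apply C→EF and equate their EF entries.
No row becomes fully distinguished — the join is lossy.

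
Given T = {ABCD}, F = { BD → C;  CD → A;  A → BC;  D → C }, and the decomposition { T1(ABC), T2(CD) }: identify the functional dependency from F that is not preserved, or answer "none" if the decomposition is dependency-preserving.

Check CD → A: no single fragment contains all of {ACD}, and the restricted closure of {CD} across the fragments never reaches {A}.
BD → C is preserved.
A → BC is preserved.
D → C is preserved.

CD → A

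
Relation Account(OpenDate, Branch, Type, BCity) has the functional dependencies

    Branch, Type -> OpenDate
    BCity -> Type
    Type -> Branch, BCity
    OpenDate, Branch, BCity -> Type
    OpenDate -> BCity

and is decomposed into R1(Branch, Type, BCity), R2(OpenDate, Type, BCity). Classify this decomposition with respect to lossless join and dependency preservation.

Lossless test: (Type, BCity)⁺ = {OpenDate, Branch, Type, BCity}, which contains all of one fragment — lossless.
Dependency preservation: Branch, Type → OpenDate; OpenDate, Branch, BCity → Type are not contained in any single fragment, but the restricted closure of each left-hand side across the fragments still reaches the right-hand side; the remaining FDs each lie inside some fragment. All dependencies are preserved.

lossless and dependency-preserving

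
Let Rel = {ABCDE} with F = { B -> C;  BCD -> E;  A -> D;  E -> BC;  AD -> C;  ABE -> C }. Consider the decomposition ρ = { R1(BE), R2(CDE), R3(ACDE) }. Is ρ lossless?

Chase test. Columns are ABCDE; row i has aⱼ where attribute j ∈ Ri, else bᵢⱼ.
Initial tableau (one row per fragment):
  row 1: b11 a2 b13 b14 a5
  row 2: b21 b22 a3 a4 a5
  row 3: a1 b32 a3 a4 a5
Rows 1 and 2 agree on E; apply E→BC and equate their BC entries.
Rows 1 and 3 agree on E; apply E→BC and equate their BC entries.
Row 3 is now all distinguished symbols — the join is lossless.

Yes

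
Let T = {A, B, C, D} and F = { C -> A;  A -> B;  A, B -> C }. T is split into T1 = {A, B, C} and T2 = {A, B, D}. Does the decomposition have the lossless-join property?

Common attributes: T1 ∩ T2 = {A, B}.
Closure of {A, B}: A, B → C applies, adding C. So (A, B)⁺ = {A, B, C}.
This closure contains every attribute of T1, so T1 ∩ T2 → T1. The join is lossless.

Yes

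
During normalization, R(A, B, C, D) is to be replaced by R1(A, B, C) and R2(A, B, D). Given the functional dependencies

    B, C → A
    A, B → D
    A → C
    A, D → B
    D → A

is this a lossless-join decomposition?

Common attributes: R1 ∩ R2 = {A, B}.
Closure of {A, B}: A, B → D applies, adding D; A → C applies, adding C. So (A, B)⁺ = {A, B, C, D}.
This closure contains every attribute of R1, so R1 ∩ R2 → R1. The join is lossless.

Yes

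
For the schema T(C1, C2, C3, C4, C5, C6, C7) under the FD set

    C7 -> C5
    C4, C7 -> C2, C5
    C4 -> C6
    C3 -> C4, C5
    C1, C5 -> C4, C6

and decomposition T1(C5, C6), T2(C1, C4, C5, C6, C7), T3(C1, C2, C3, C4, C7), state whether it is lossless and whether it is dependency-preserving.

lossless but not dependency-preserving

Lossless test (chase): Rows 2 and 3 agree on C7; apply C7→C5 and equate their C5 entries. Rows 2 and 3 agree on C4, C7; apply C4, C7→C2, C5 and equate their C2, C5 entries. Rows 2 and 3 agree on C4; apply C4→C6 and equate their C6 entries. Row 3 is now all distinguished symbols — the join is lossless.
Dependency preservation: the restricted closure of {C3} across the fragments never reaches {C4, C5}, so C3 → C4, C5 cannot be enforced without a join — not preserved.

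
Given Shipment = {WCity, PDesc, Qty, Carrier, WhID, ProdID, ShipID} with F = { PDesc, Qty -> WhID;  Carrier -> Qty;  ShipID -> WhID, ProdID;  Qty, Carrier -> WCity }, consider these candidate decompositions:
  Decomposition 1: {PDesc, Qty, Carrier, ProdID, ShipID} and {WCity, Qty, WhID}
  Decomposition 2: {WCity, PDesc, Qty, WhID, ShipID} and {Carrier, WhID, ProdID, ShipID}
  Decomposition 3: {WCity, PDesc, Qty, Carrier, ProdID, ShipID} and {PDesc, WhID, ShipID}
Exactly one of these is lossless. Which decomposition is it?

Decomposition 3

Decomposition 1: common = {Qty}, closure = {Qty} → lossy.
Decomposition 2: common = {WhID, ShipID}, closure = {WhID, ProdID, ShipID} → lossy.
Decomposition 3: common = {PDesc, ShipID}, closure = {PDesc, WhID, ProdID, ShipID} → lossless.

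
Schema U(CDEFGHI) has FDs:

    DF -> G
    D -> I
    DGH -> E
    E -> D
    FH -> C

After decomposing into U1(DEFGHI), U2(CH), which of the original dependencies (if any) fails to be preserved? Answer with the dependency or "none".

FH -> C

Check FH → C: no single fragment contains all of {CFH}, and the restricted closure of {FH} across the fragments never reaches {C}.
DF → G is preserved.
D → I is preserved.
DGH → E is preserved.
E → D is preserved.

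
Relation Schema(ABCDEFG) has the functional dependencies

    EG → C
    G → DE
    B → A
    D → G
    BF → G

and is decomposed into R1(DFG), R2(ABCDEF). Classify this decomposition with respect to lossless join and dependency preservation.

lossless and dependency-preserving

Lossless test: (DF)⁺ = {CDEFG}, which contains all of one fragment — lossless.
Dependency preservation: EG → C; G → DE; BF → G are not contained in any single fragment, but the restricted closure of each left-hand side across the fragments still reaches the right-hand side; the remaining FDs each lie inside some fragment. All dependencies are preserved.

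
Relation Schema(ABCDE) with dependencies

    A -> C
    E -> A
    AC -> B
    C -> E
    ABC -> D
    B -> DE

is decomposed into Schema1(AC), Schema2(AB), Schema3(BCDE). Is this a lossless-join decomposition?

Chase test. Columns are ABCDE; row i has aⱼ where attribute j ∈ Schemai, else bᵢⱼ.
Initial tableau (one row per fragment):
  row 1: a1 b12 a3 b14 b15
  row 2: a1 a2 b23 b24 b25
  row 3: b31 a2 a3 a4 a5
Rows 1 and 2 agree on A; apply A→C and equate their C entries.
Rows 1 and 2 agree on AC; apply AC→B and equate their B entries.
Rows 1 and 2 agree on C; apply C→E and equate their E entries.
Rows 1 and 3 agree on C; apply C→E and equate their E entries.
Rows 1 and 2 agree on ABC; apply ABC→D and equate their D entries.
Rows 1 and 3 agree on B; apply B→DE and equate their DE entries.
Rows 1 and 3 agree on E; apply E→A and equate their A entries.
Row 1 is now all distinguished symbols — the join is lossless.

Yes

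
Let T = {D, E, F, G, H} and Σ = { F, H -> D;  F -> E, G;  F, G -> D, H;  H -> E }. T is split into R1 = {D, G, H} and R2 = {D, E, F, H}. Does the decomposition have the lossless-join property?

Common attributes: R1 ∩ R2 = {D, H}.
Closure of {D, H}: H → E applies, adding E. So (D, H)⁺ = {D, E, H}.
The closure contains neither all of R1 = {D, G, H} nor all of R2 = {D, E, F, H}, so the common attributes are not a superkey of either fragment. The join is lossy.

No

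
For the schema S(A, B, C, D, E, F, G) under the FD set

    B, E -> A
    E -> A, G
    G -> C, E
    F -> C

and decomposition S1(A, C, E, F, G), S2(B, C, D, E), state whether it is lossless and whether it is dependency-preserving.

Lossless test: (C, E)⁺ = {A, C, E, G}, which is a superkey of neither fragment — lossy.
Dependency preservation: B, E → A is not contained in any single fragment, but the restricted closure of its left-hand side across the fragments still reaches the right-hand side; the remaining FDs each lie inside some fragment. All dependencies are preserved.

lossy but dependency-preserving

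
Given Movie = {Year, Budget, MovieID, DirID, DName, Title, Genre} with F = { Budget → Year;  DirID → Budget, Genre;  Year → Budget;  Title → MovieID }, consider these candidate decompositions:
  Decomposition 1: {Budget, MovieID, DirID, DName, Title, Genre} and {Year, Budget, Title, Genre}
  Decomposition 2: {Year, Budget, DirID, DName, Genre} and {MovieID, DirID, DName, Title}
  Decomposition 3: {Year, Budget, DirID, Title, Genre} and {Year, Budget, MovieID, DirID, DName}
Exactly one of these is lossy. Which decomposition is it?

Decomposition 3

Decomposition 1: common = {Budget, Title, Genre}, closure = {Year, Budget, MovieID, Title, Genre} → lossless.
Decomposition 2: common = {DirID, DName}, closure = {Year, Budget, DirID, DName, Genre} → lossless.
Decomposition 3: common = {Year, Budget, DirID}, closure = {Year, Budget, DirID, Genre} → lossy.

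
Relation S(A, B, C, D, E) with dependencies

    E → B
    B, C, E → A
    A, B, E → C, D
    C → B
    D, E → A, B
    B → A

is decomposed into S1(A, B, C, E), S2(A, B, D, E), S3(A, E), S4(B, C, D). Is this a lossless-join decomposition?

Yes

Chase test. Columns are A, B, C, D, E; row i has aⱼ where attribute j ∈ Si, else bᵢⱼ.
Initial tableau (one row per fragment):
  row 1: a1 a2 a3 b14 a5
  row 2: a1 a2 b23 a4 a5
  row 3: a1 b32 b33 b34 a5
  row 4: b41 a2 a3 a4 b45
Rows 1 and 3 agree on E; apply E→B and equate their B entries.
Rows 1 and 2 agree on A, B, E; apply A, B, E→C, D and equate their C, D entries.
Rows 1 and 3 agree on A, B, E; apply A, B, E→C, D and equate their C, D entries.
Rows 1 and 4 agree on B; apply B→A and equate their A entries.
Row 1 is now all distinguished symbols — the join is lossless.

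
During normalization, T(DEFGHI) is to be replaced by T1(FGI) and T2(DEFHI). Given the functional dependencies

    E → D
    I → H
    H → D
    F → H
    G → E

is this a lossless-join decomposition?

No

Common attributes: T1 ∩ T2 = {FI}.
Closure of {FI}: I → H applies, adding H; H → D applies, adding D. So (FI)⁺ = {DFHI}.
The closure contains neither all of T1 = {FGI} nor all of T2 = {DEFHI}, so the common attributes are not a superkey of either fragment. The join is lossy.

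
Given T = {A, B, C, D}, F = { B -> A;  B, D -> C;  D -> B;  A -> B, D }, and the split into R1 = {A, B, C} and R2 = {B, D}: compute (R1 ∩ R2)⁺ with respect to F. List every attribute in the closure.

R1 ∩ R2 = {B}.
B → A applies, adding A
A → B, D applies, adding D
B, D → C applies, adding C
Closure: {A, B, C, D}.

A, B, C, D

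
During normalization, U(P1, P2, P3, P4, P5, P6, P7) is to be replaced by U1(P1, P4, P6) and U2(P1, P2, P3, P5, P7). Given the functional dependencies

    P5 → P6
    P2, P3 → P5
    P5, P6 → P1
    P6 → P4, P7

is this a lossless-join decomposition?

Common attributes: U1 ∩ U2 = {P1}.
No dependency enlarges {P1}, so (P1)⁺ = {P1}.
The closure contains neither all of U1 = {P1, P4, P6} nor all of U2 = {P1, P2, P3, P5, P7}, so the common attributes are not a superkey of either fragment. The join is lossy.

No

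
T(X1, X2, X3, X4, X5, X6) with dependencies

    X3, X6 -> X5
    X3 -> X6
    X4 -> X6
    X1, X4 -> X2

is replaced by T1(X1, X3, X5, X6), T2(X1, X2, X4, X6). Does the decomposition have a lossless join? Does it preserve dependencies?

Lossless test: (X1, X6)⁺ = {X1, X6}, which is a superkey of neither fragment — lossy.
Dependency preservation: every FD's attributes lie within a single fragment, so each can be enforced locally — preserved.

lossy but dependency-preserving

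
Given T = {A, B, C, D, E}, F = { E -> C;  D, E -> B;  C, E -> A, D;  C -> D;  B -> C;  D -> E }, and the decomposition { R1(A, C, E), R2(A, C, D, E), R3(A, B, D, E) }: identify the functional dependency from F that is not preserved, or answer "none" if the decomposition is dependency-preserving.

E → C lies within R1.
D, E → B lies within R3.
C, E → A, D lies within R2.
C → D lies within R2.
B → C: restricted closure across fragments reaches C.
D → E lies within R2.
Every dependency is enforceable on the fragments, so the decomposition is dependency-preserving.

none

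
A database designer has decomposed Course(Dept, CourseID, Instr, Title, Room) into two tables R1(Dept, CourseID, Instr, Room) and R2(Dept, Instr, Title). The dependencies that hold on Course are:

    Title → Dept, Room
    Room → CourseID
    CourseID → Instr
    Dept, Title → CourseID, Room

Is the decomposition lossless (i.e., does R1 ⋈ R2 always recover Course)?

Common attributes: R1 ∩ R2 = {Dept, Instr}.
No dependency enlarges {Dept, Instr}, so (Dept, Instr)⁺ = {Dept, Instr}.
The closure contains neither all of R1 = {Dept, CourseID, Instr, Room} nor all of R2 = {Dept, Instr, Title}, so the common attributes are not a superkey of either fragment. The join is lossy.

No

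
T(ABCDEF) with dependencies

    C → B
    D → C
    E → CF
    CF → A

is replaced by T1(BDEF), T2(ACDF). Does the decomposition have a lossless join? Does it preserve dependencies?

Lossless test: (DF)⁺ = {ABCDF}, which contains all of one fragment — lossless.
Dependency preservation: the restricted closure of {C} across the fragments never reaches {B}, so C → B cannot be enforced without a join — not preserved.

lossless but not dependency-preserving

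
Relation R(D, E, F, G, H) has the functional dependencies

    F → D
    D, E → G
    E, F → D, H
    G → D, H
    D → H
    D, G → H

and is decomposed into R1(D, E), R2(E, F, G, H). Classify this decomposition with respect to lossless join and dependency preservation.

lossy and not dependency-preserving

Lossless test: (E)⁺ = {E}, which is a superkey of neither fragment — lossy.
Dependency preservation: the restricted closure of {F} across the fragments never reaches {D}, so F → D cannot be enforced without a join — not preserved.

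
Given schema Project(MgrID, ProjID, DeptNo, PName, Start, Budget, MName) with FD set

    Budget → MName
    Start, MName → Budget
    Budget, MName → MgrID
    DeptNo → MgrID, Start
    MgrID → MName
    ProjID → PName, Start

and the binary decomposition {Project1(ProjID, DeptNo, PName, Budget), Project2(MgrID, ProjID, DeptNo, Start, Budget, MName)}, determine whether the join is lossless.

Common attributes: Project1 ∩ Project2 = {ProjID, DeptNo, Budget}.
Closure of {ProjID, DeptNo, Budget}: Budget → MName applies, adding MName; Budget, MName → MgrID applies, adding MgrID; DeptNo → MgrID, Start applies, adding Start; ProjID → PName, Start applies, adding PName. So (ProjID, DeptNo, Budget)⁺ = {MgrID, ProjID, DeptNo, PName, Start, Budget, MName}.
This closure contains every attribute of Project1, so Project1 ∩ Project2 → Project1. The join is lossless.

Yes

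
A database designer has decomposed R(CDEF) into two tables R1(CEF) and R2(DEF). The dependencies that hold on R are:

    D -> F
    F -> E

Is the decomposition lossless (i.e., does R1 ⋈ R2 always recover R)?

Common attributes: R1 ∩ R2 = {EF}.
No dependency enlarges {EF}, so (EF)⁺ = {EF}.
The closure contains neither all of R1 = {CEF} nor all of R2 = {DEF}, so the common attributes are not a superkey of either fragment. The join is lossy.

No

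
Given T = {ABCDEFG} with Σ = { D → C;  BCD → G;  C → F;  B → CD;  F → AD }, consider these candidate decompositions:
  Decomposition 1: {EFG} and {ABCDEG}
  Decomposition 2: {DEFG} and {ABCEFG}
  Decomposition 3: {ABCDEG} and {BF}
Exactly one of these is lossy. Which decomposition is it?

Decomposition 1: common = {EG}, closure = {EG} → lossy.
Decomposition 2: common = {EFG}, closure = {ACDEFG} → lossless.
Decomposition 3: common = {B}, closure = {ABCDFG} → lossless.

Decomposition 1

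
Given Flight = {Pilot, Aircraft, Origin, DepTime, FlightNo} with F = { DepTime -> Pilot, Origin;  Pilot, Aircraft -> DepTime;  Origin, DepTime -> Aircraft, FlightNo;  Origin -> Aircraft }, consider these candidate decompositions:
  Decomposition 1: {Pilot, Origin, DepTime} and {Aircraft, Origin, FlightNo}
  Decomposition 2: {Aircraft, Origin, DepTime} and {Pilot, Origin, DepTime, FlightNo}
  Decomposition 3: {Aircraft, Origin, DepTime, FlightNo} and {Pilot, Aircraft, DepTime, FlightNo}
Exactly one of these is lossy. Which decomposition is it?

Decomposition 1: common = {Origin}, closure = {Aircraft, Origin} → lossy.
Decomposition 2: common = {Origin, DepTime}, closure = {Pilot, Aircraft, Origin, DepTime, FlightNo} → lossless.
Decomposition 3: common = {Aircraft, DepTime, FlightNo}, closure = {Pilot, Aircraft, Origin, DepTime, FlightNo} → lossless.

Decomposition 1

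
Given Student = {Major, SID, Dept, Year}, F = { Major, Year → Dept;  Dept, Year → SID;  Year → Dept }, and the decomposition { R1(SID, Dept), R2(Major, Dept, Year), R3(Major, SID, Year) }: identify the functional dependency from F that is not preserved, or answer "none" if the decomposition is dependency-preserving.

Major, Year → Dept lies within R2.
Dept, Year → SID: restricted closure across fragments reaches SID.
Year → Dept lies within R2.
Every dependency is enforceable on the fragments, so the decomposition is dependency-preserving.

none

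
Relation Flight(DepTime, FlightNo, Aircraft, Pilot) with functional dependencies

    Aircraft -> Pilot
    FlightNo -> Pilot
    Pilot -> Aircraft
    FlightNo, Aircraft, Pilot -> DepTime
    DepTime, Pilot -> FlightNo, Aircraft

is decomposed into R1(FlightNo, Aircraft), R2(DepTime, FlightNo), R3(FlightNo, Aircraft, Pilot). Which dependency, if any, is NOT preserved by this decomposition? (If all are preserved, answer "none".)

Check DepTime, Pilot → FlightNo, Aircraft: no single fragment contains all of {DepTime, FlightNo, Aircraft, Pilot}, and the restricted closure of {DepTime, Pilot} across the fragments never reaches {FlightNo, Aircraft}.
Aircraft → Pilot is preserved.
FlightNo → Pilot is preserved.
Pilot → Aircraft is preserved.
FlightNo, Aircraft, Pilot → DepTime is preserved.

DepTime, Pilot -> FlightNo, Aircraft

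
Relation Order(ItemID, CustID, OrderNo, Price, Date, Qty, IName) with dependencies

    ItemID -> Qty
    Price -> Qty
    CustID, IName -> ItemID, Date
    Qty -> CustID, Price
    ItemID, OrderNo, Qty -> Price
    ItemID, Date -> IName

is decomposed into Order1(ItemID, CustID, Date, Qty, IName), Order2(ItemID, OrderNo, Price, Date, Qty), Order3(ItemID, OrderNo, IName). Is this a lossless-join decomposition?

Yes

Chase test. Columns are ItemID, CustID, OrderNo, Price, Date, Qty, IName; row i has aⱼ where attribute j ∈ Orderi, else bᵢⱼ.
Initial tableau (one row per fragment):
  row 1: a1 a2 b13 b14 a5 a6 a7
  row 2: a1 b22 a3 a4 a5 a6 b27
  row 3: a1 b32 a3 b34 b35 b36 a7
Rows 1 and 3 agree on ItemID; apply ItemID→Qty and equate their Qty entries.
Rows 1 and 2 agree on Qty; apply Qty→CustID, Price and equate their CustID, Price entries.
Rows 1 and 3 agree on Qty; apply Qty→CustID, Price and equate their CustID, Price entries.
Rows 1 and 2 agree on ItemID, Date; apply ItemID, Date→IName and equate their IName entries.
Rows 1 and 3 agree on CustID, IName; apply CustID, IName→ItemID, Date and equate their ItemID, Date entries.
Row 2 is now all distinguished symbols — the join is lossless.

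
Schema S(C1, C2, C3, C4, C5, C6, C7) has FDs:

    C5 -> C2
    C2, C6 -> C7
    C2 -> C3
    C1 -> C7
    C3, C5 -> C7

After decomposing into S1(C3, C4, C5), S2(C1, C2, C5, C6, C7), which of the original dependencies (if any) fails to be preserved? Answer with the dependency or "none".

Check C2 → C3: no single fragment contains all of {C2, C3}, and the restricted closure of {C2} across the fragments never reaches {C3}.
C5 → C2 is preserved.
C2, C6 → C7 is preserved.
C1 → C7 is preserved.
C3, C5 → C7 is preserved.

C2 -> C3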